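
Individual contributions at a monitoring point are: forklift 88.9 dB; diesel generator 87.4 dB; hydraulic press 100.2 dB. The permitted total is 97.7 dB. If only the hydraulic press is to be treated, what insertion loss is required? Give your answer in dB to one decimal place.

3.6 dB

Fixed contribution from the other sources: Σ 10^(L/10) = 10^(88.9/10) + 10^(87.4/10) = 1.326e+09 (91.22 dB).
To meet 97.7 dB overall, the treated hydraulic press may contribute at most 10^(97.7/10) − 1.326e+09 = 4.563e+09, i.e. 96.59 dB.
Required insertion loss = 100.2 − 96.59 = 3.61 dB.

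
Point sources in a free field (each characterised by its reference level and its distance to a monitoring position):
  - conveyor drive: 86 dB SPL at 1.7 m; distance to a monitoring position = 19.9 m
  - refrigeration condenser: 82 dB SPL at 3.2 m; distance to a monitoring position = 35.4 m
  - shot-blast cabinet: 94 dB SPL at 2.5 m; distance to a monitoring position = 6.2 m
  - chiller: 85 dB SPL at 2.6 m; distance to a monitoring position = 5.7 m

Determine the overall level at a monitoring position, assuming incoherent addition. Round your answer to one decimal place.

Propagate each source to the receiver with L = L_ref − 20·log₁₀(r/r_ref), then add intensities.
conveyor drive: 86 − 20·log₁₀(19.9/1.7) = 86 − 21.37 = 64.63 dB SPL.
refrigeration condenser: 82 − 20·log₁₀(35.4/3.2) = 82 − 20.88 = 61.12 dB SPL.
shot-blast cabinet: 94 − 20·log₁₀(6.2/2.5) = 94 − 7.89 = 86.11 dB SPL.
chiller: 85 − 20·log₁₀(5.7/2.6) = 85 − 6.82 = 78.18 dB SPL.
Σ 10^(L/10) = 4.784e+08 → L_total = 10·log₁₀(4.784e+08) = 86.80 dB SPL.

86.8 dB SPL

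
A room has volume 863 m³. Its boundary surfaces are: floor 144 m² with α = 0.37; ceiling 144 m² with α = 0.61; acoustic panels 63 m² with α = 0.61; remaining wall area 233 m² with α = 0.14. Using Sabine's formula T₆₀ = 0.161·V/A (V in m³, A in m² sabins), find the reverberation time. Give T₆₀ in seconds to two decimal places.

0.65 s

A = Σ Sᵢαᵢ = 144·0.37 + 144·0.61 + 63·0.61 + 233·0.14 = 212.17 m².
T₆₀ = 0.161 × 863 / 212.17 = 0.655 s.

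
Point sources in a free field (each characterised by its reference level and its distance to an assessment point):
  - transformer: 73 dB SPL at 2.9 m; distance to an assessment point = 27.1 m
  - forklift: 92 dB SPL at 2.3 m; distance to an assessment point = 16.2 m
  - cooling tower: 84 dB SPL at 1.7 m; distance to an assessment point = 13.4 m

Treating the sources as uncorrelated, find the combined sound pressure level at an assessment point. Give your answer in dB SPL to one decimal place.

75.6 dB SPL

Apply inverse-square spreading to bring every level to the receiver, then sum 10^(L/10).
transformer: 73 − 20·log₁₀(27.1/2.9) = 73 − 19.41 = 53.59 dB SPL.
forklift: 92 − 20·log₁₀(16.2/2.3) = 92 − 16.96 = 75.04 dB SPL.
cooling tower: 84 − 20·log₁₀(13.4/1.7) = 84 − 17.93 = 66.07 dB SPL.
Σ 10^(L/10) = 3.622e+07 → L_total = 10·log₁₀(3.622e+07) = 75.59 dB SPL.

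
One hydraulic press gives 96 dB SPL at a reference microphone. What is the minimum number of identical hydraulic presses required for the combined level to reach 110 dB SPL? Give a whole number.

The shortfall is 110 − 96 = 14.0 dB, and N units add 10·log₁₀ N, so need 10·log₁₀ N ≥ 14.0.
N ≥ 10^(14.0/10) = 25.119, so N = 26.

26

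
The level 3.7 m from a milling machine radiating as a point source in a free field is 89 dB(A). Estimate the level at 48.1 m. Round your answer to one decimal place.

66.7 dB(A)

For a point source, L₂ = L₁ − 20·log₁₀(r₂/r₁).
L₂ = 89 − 20·log₁₀(48.1/3.7) = 89 − 22.279 = 66.72 dB(A).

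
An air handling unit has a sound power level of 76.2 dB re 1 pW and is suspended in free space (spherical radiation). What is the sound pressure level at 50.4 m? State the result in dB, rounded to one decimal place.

31.2 dB

L_p = L_w − 10·log₁₀(4π·r²) with r = 50.4 m.
4π·r² = 3.192e+04 m², 10·log₁₀ of that is 45.041 dB.
L_p = 76.2 − 45.041 = 31.16 dB.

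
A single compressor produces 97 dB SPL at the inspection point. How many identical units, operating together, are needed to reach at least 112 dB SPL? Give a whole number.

32

The shortfall is 112 − 97 = 15.0 dB, and N units add 10·log₁₀ N, so need 10·log₁₀ N ≥ 15.0.
N ≥ 10^(15.0/10) = 31.623, so N = 32.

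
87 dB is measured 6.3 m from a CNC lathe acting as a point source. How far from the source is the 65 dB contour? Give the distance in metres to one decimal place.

For a point source L₁ − L₂ = 20·log₁₀(r₂/r₁), so r₂ = r₁·10^((L₁−L₂)/20).
r₂ = 6.3·10^((87−65)/20) = 6.3·10^(22.0/20) = 79.31 m.

79.3 m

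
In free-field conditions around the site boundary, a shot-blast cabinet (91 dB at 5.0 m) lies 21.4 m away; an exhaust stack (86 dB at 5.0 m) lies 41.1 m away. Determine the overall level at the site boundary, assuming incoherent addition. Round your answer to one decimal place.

78.7 dB

First find each source's level at the receiver (point-source: −20·log₁₀(r/r_ref)), then combine on an intensity basis.
shot-blast cabinet: 91 − 20·log₁₀(21.4/5.0) = 91 − 12.63 = 78.37 dB.
exhaust stack: 86 − 20·log₁₀(41.1/5.0) = 86 − 18.30 = 67.70 dB.
Σ 10^(L/10) = 7.462e+07 → L_total = 10·log₁₀(7.462e+07) = 78.73 dB.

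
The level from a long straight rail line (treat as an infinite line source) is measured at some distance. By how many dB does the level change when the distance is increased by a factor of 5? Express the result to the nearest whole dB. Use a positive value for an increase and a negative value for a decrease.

A line source loses 3 dB per doubling of distance; generally ΔL = −10·log₁₀(r₂/r₁).
ΔL = −10·log₁₀(5) = -6.99 dB.

-7 dB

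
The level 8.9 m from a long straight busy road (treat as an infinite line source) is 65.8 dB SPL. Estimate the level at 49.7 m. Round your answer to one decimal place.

For a line source, L₂ = L₁ − 10·log₁₀(r₂/r₁).
L₂ = 65.8 − 10·log₁₀(49.7/8.9) = 65.8 − 7.470 = 58.33 dB SPL.

58.3 dB SPL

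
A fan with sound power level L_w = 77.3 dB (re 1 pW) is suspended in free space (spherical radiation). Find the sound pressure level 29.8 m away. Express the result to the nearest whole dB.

37 dB

Free-field spherical radiation: L_p = L_w − 10·log₁₀(4π·r²), r = 29.8 m.
4π·r² = 1.116e+04 m², 10·log₁₀ of that is 40.476 dB.
L_p = 77.3 − 40.476 = 36.82 dB.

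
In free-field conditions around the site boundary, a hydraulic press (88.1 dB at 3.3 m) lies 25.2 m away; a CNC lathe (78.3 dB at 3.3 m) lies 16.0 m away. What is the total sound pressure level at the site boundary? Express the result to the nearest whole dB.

71 dB

First find each source's level at the receiver (point-source: −20·log₁₀(r/r_ref)), then combine on an intensity basis.
hydraulic press: 88.1 − 20·log₁₀(25.2/3.3) = 88.1 − 17.66 = 70.44 dB.
CNC lathe: 78.3 − 20·log₁₀(16.0/3.3) = 78.3 − 13.71 = 64.59 dB.
Σ 10^(L/10) = 1.395e+07 → L_total = 10·log₁₀(1.395e+07) = 71.45 dB.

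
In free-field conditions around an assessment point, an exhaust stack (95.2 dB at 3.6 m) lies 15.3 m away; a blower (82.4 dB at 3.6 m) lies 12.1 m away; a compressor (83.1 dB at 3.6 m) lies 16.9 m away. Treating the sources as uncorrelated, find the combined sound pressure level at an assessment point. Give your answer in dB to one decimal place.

Propagate each source to the receiver with L = L_ref − 20·log₁₀(r/r_ref), then add intensities.
exhaust stack: 95.2 − 20·log₁₀(15.3/3.6) = 95.2 − 12.57 = 82.63 dB.
blower: 82.4 − 20·log₁₀(12.1/3.6) = 82.4 − 10.53 = 71.87 dB.
compressor: 83.1 − 20·log₁₀(16.9/3.6) = 83.1 − 13.43 = 69.67 dB.
Σ 10^(L/10) = 2.080e+08 → L_total = 10·log₁₀(2.080e+08) = 83.18 dB.

83.2 dB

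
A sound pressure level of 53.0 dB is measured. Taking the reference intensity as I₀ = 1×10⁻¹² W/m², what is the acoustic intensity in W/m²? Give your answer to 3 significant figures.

I = I₀·10^(L/10) = 10⁻¹² × 10^(53.0/10) = 10^(-6.700).

2.00e-07 W/m²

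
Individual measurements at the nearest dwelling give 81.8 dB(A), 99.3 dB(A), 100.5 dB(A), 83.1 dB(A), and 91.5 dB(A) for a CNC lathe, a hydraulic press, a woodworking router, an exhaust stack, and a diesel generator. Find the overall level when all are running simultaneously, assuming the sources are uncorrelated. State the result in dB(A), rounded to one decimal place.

Incoherent sources combine by intensity addition: L_total = 10·log₁₀(Σ 10^(L_i/10)).
Σ 10^(L/10) = 10^(81.8/10) + 10^(99.3/10) + 10^(100.5/10) + 10^(83.1/10) + 10^(91.5/10) = 2.150e+10.
L_total = 10·log₁₀(2.150e+10) = 103.32 dB(A).

103.3 dB(A)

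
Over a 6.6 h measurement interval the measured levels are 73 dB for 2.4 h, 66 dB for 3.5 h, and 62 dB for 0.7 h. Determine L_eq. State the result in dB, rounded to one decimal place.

L_eq = 10·log₁₀[(1/T)·Σ tᵢ·10^(Lᵢ/10)] with T = 6.6 h.
Σ tᵢ·10^(Lᵢ/10) = 2.4·10^(73/10) + 3.5·10^(66/10) + 0.7·10^(62/10) = 6.293e+07.
L_eq = 10·log₁₀(6.293e+07/6.6) = 69.79 dB.

69.8 dB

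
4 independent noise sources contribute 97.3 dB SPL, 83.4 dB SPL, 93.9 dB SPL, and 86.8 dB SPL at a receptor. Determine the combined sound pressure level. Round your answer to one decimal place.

For uncorrelated sources the intensities add, so convert each level to linear form, sum, and take 10·log₁₀ of the total.
Σ 10^(L/10) = 10^(97.3/10) + 10^(83.4/10) + 10^(93.9/10) + 10^(86.8/10) = 8.522e+09.
L_total = 10·log₁₀(8.522e+09) = 99.31 dB SPL.

99.3 dB SPL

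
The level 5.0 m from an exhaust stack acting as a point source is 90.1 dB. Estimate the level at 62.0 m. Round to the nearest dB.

68 dB

For a point source, L₂ = L₁ − 20·log₁₀(r₂/r₁).
L₂ = 90.1 − 20·log₁₀(62.0/5.0) = 90.1 − 21.868 = 68.23 dB.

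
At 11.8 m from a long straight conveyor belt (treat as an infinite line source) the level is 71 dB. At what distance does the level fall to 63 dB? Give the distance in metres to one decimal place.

The 8.0 dB drop corresponds to a distance ratio of 10^(8.0/10) for a line source.
r₂ = 11.8·10^((71−63)/10) = 11.8·10^(8.0/10) = 74.45 m.

74.5 m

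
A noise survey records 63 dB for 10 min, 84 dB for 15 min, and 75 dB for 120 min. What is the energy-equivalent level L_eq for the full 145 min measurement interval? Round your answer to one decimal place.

The energy average is taken in the linear domain: L_eq = 10·log₁₀[(Σ tᵢ·10^(Lᵢ/10))/T], T = 145 min.
Σ tᵢ·10^(Lᵢ/10) = 10·10^(63/10) + 15·10^(84/10) + 120·10^(75/10) = 7.583e+09.
L_eq = 10·log₁₀(7.583e+09/145) = 77.18 dB.

77.2 dB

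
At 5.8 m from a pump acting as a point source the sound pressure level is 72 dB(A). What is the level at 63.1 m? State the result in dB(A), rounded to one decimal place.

51.3 dB(A)

Point-source attenuation: ΔL = 20·log₁₀(r₂/r₁) = 20·log₁₀(63.1/5.8) = 20.732 dB.
L₂ = 72 − 20·log₁₀(63.1/5.8) = 72 − 20.732 = 51.27 dB(A).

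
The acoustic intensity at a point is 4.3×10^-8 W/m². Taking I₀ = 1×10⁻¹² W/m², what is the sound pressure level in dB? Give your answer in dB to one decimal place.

46.3 dB

I/I₀ = 4.3×10^-8/10⁻¹² = 4.3×10^4, and L = 10·log₁₀(I/I₀).
L = 10·(0.6335 + 4) = 46.33 dB.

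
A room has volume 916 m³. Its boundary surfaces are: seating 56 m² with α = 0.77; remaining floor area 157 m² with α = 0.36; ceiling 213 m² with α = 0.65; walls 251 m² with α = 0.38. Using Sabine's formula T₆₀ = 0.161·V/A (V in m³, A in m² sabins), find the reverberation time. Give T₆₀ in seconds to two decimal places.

0.44 s

Summing Sᵢαᵢ: 56·0.77 + 157·0.36 + 213·0.65 + 251·0.38 = 333.47 m².
T₆₀ = 0.161 × 916 / 333.47 = 0.442 s.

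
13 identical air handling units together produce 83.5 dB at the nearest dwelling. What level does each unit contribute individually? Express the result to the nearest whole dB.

Dividing the total intensity by 13 lowers the level by 10·log₁₀ 13 = 11.139 dB: L₁ = 83.5 − 11.139.

72 dB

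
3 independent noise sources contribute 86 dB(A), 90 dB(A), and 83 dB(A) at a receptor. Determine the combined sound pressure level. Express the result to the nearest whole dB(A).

For uncorrelated sources the intensities add, so convert each level to linear form, sum, and take 10·log₁₀ of the total.
Σ 10^(L/10) = 10^(86/10) + 10^(90/10) + 10^(83/10) = 1.598e+09.
L_total = 10·log₁₀(1.598e+09) = 92.03 dB(A).

92 dB(A)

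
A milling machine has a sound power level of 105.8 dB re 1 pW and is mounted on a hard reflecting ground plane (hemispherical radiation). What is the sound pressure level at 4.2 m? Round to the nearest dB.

85 dB

The power spreads over a hemisphere of area 2π·r², so L_p = L_w − 10·log₁₀(2π·r²).
2π·r² = 110.8 m², 10·log₁₀ of that is 20.447 dB.
L_p = 105.8 − 20.447 = 85.35 dB.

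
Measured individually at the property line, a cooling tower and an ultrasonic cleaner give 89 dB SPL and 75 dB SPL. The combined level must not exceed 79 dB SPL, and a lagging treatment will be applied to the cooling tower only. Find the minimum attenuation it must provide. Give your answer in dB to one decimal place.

12.2 dB

Everything except the cooling tower sums to 10^(75/10) = 3.162e+07 in linear terms, 75.00 dB SPL.
To meet 79 dB SPL overall, the treated cooling tower may contribute at most 10^(79/10) − 3.162e+07 = 4.781e+07, i.e. 76.80 dB SPL.
Required insertion loss = 89 − 76.80 = 12.20 dB.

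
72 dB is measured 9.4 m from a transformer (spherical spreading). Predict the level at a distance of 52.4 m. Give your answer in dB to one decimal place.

57.1 dB

For a point source, L₂ = L₁ − 20·log₁₀(r₂/r₁).
L₂ = 72 − 20·log₁₀(52.4/9.4) = 72 − 14.924 = 57.08 dB.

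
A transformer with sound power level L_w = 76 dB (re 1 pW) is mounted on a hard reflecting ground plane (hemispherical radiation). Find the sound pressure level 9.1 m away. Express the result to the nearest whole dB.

The power spreads over a hemisphere of area 2π·r², so L_p = L_w − 10·log₁₀(2π·r²).
2π·r² = 520.3 m², 10·log₁₀ of that is 27.163 dB.
L_p = 76 − 27.163 = 48.84 dB.

49 dB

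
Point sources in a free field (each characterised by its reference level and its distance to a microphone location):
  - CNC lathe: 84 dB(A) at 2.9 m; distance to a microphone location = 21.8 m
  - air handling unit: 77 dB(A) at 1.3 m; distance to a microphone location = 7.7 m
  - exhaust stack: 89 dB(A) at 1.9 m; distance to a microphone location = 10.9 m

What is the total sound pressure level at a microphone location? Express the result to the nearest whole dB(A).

75 dB(A)

First find each source's level at the receiver (point-source: −20·log₁₀(r/r_ref)), then combine on an intensity basis.
CNC lathe: 84 − 20·log₁₀(21.8/2.9) = 84 − 17.52 = 66.48 dB(A).
air handling unit: 77 − 20·log₁₀(7.7/1.3) = 77 − 15.45 = 61.55 dB(A).
exhaust stack: 89 − 20·log₁₀(10.9/1.9) = 89 − 15.17 = 73.83 dB(A).
Σ 10^(L/10) = 3.001e+07 → L_total = 10·log₁₀(3.001e+07) = 74.77 dB(A).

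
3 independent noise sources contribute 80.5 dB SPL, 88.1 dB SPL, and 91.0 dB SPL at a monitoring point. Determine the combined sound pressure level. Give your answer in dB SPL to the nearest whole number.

93 dB SPL

Incoherent sources combine by intensity addition: L_total = 10·log₁₀(Σ 10^(L_i/10)).
Σ 10^(L/10) = 10^(80.5/10) + 10^(88.1/10) + 10^(91.0/10) = 2.017e+09.
L_total = 10·log₁₀(2.017e+09) = 93.05 dB SPL.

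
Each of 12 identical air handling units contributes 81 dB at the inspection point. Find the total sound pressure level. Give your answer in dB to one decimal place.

91.8 dB

With 12 equal, uncorrelated contributions the intensity is 12× that of one unit, giving a rise of 10·log₁₀ 12.
L_total = 81 + 10·log₁₀(12) = 81 + 10.792 = 91.79 dB.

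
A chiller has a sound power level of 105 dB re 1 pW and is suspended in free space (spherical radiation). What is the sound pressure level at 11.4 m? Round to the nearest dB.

Free-field spherical radiation: L_p = L_w − 10·log₁₀(4π·r²), r = 11.4 m.
4π·r² = 1633 m², 10·log₁₀ of that is 32.130 dB.
L_p = 105 − 32.130 = 72.87 dB.

73 dB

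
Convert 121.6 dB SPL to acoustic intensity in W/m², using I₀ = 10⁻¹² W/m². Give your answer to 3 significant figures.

1.45 W/m²

I/I₀ = 10^(121.6/10) = 1.445e+12, so I = 1.445e+12 × 10⁻¹² W/m².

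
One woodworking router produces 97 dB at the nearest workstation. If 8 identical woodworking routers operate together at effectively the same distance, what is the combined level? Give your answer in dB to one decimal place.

With 8 equal, uncorrelated contributions the intensity is 8× that of one unit, giving a rise of 10·log₁₀ 8.
L_total = 97 + 10·log₁₀(8) = 97 + 9.031 = 106.03 dB.

106.0 dB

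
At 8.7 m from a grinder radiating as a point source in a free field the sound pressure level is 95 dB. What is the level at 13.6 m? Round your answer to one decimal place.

Spherical spreading from a point source gives a 20·log₁₀(r₂/r₁) drop.
L₂ = 95 − 20·log₁₀(13.6/8.7) = 95 − 3.880 = 91.12 dB.

91.1 dB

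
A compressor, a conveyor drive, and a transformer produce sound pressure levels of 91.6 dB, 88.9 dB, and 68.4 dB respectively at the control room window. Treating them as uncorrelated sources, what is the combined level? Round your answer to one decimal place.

For uncorrelated sources the intensities add, so convert each level to linear form, sum, and take 10·log₁₀ of the total.
Σ 10^(L/10) = 10^(91.6/10) + 10^(88.9/10) + 10^(68.4/10) = 2.229e+09.
L_total = 10·log₁₀(2.229e+09) = 93.48 dB.

93.5 dB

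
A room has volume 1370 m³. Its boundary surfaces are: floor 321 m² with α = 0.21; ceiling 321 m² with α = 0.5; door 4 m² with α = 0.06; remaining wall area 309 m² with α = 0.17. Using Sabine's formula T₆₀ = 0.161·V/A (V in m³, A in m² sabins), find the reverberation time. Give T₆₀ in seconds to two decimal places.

0.79 s

Summing Sᵢαᵢ: 321·0.21 + 321·0.5 + 4·0.06 + 309·0.17 = 280.68 m².
T₆₀ = 0.161 × 1370 / 280.68 = 0.786 s.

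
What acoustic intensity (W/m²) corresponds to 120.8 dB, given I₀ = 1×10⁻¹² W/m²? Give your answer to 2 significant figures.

1.2 W/m²

I/I₀ = 10^(120.8/10) = 1.202e+12, so I = 1.202e+12 × 10⁻¹² W/m².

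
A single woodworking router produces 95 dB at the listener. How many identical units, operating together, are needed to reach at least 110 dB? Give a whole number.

The shortfall is 110 − 95 = 15.0 dB, and N units add 10·log₁₀ N, so need 10·log₁₀ N ≥ 15.0.
N ≥ 10^(15.0/10) = 31.623, so N = 32.

32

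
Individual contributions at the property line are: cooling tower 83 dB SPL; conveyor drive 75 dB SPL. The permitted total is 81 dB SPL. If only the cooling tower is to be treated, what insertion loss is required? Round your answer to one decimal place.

3.3 dB

The untreated sources together contribute 10^(75/10) = 3.162e+07, i.e. 75.00 dB SPL.
The limit corresponds to 10^(81/10) = 1.259e+08; subtracting the fixed part leaves 9.427e+07 for the cooling tower, i.e. 79.74 dB SPL.
So the cooling tower must be reduced from 83 to 79.74 dB SPL: IL = 3.26 dB.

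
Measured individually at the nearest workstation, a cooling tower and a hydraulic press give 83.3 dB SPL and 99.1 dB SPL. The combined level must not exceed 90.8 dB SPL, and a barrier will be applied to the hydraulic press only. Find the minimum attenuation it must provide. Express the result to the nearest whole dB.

Everything except the hydraulic press sums to 10^(83.3/10) = 2.138e+08 in linear terms, 83.30 dB SPL.
The limit corresponds to 10^(90.8/10) = 1.202e+09; subtracting the fixed part leaves 9.885e+08 for the hydraulic press, i.e. 89.95 dB SPL.
Required insertion loss = 99.1 − 89.95 = 9.15 dB.

9 dB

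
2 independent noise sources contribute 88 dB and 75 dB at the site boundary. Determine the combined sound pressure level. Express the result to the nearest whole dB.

88 dB

Incoherent sources combine by intensity addition: L_total = 10·log₁₀(Σ 10^(L_i/10)).
Σ 10^(L/10) = 10^(88/10) + 10^(75/10) = 6.626e+08.
L_total = 10·log₁₀(6.626e+08) = 88.21 dB.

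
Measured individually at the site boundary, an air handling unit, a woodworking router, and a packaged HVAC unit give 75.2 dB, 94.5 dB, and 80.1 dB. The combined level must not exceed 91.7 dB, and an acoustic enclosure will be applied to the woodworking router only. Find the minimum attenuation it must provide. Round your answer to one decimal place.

Everything except the woodworking router sums to 10^(75.2/10) + 10^(80.1/10) = 1.354e+08 in linear terms, 81.32 dB.
The limit corresponds to 10^(91.7/10) = 1.479e+09; subtracting the fixed part leaves 1.344e+09 for the woodworking router, i.e. 91.28 dB.
Required insertion loss = 94.5 − 91.28 = 3.22 dB.

3.2 dB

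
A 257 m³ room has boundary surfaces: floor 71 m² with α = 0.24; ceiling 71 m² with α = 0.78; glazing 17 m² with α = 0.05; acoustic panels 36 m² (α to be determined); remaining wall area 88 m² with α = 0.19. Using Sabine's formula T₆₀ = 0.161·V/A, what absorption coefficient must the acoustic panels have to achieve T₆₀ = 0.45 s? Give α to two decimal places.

0.05

A = 0.161·V/T₆₀ = 0.161·257/0.45 = 91.95 m² sabins.
Absorption from the other surfaces = 71·0.24 + 71·0.78 + 17·0.05 + 88·0.19 = 89.99 m², so the acoustic panels must supply 1.96 m² over 36 m².
α = 1.96/36 = 0.054.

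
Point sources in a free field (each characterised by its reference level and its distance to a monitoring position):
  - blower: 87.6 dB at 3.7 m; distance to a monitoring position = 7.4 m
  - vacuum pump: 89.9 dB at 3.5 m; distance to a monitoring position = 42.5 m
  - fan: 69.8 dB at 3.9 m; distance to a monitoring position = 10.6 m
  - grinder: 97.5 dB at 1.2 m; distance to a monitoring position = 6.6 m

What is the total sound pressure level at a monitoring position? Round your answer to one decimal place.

85.3 dB

Apply inverse-square spreading to bring every level to the receiver, then sum 10^(L/10).
blower: 87.6 − 20·log₁₀(7.4/3.7) = 87.6 − 6.02 = 81.58 dB.
vacuum pump: 89.9 − 20·log₁₀(42.5/3.5) = 89.9 − 21.69 = 68.21 dB.
fan: 69.8 − 20·log₁₀(10.6/3.9) = 69.8 − 8.68 = 61.12 dB.
grinder: 97.5 − 20·log₁₀(6.6/1.2) = 97.5 − 14.81 = 82.69 dB.
Σ 10^(L/10) = 3.377e+08 → L_total = 10·log₁₀(3.377e+08) = 85.29 dB.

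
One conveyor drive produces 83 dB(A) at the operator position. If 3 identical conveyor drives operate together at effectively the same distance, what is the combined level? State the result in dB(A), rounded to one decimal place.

L_total = L₁ + 10·log₁₀ N for N identical incoherent sources.
L_total = 83 + 10·log₁₀(3) = 83 + 4.771 = 87.77 dB(A).

87.8 dB(A)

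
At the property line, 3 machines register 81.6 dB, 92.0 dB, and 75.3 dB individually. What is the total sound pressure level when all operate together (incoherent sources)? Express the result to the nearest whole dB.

92 dB

For uncorrelated sources the intensities add, so convert each level to linear form, sum, and take 10·log₁₀ of the total.
Σ 10^(L/10) = 10^(81.6/10) + 10^(92.0/10) + 10^(75.3/10) = 1.763e+09.
L_total = 10·log₁₀(1.763e+09) = 92.46 dB.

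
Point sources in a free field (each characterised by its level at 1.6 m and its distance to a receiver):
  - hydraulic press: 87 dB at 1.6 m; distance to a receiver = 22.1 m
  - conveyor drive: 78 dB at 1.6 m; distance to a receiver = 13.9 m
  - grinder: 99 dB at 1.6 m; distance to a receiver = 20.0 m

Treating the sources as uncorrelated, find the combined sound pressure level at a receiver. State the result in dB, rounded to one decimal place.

First find each source's level at the receiver (point-source: −20·log₁₀(r/r_ref)), then combine on an intensity basis.
hydraulic press: 87 − 20·log₁₀(22.1/1.6) = 87 − 22.81 = 64.19 dB.
conveyor drive: 78 − 20·log₁₀(13.9/1.6) = 78 − 18.78 = 59.22 dB.
grinder: 99 − 20·log₁₀(20.0/1.6) = 99 − 21.94 = 77.06 dB.
Σ 10^(L/10) = 5.430e+07 → L_total = 10·log₁₀(5.430e+07) = 77.35 dB.

77.3 dB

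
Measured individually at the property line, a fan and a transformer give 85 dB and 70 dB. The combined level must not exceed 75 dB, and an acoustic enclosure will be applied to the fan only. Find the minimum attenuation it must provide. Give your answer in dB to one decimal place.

Fixed contribution from the other source: Σ 10^(L/10) = 10^(70/10) = 1.000e+07 (70.00 dB).
To meet 75 dB overall, the treated fan may contribute at most 10^(75/10) − 1.000e+07 = 2.162e+07, i.e. 73.35 dB.
So the fan must be reduced from 85 to 73.35 dB: IL = 11.65 dB.

11.7 dB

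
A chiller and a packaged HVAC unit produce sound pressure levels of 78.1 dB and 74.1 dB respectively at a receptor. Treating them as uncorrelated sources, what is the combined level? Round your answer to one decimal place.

Incoherent sources combine by intensity addition: L_total = 10·log₁₀(Σ 10^(L_i/10)).
Σ 10^(L/10) = 10^(78.1/10) + 10^(74.1/10) = 9.027e+07.
L_total = 10·log₁₀(9.027e+07) = 79.56 dB.

79.6 dB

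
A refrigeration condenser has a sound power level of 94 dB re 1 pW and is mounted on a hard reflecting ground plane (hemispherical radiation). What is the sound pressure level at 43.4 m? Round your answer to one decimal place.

53.3 dB

L_p = L_w − 10·log₁₀(2π·r²) with r = 43.4 m.
2π·r² = 1.183e+04 m², 10·log₁₀ of that is 40.732 dB.
L_p = 94 − 40.732 = 53.27 dB.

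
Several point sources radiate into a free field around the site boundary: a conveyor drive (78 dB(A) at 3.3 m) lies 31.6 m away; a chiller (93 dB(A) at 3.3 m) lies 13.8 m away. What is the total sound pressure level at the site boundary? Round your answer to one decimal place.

80.6 dB(A)

First find each source's level at the receiver (point-source: −20·log₁₀(r/r_ref)), then combine on an intensity basis.
conveyor drive: 78 − 20·log₁₀(31.6/3.3) = 78 − 19.62 = 58.38 dB(A).
chiller: 93 − 20·log₁₀(13.8/3.3) = 93 − 12.43 = 80.57 dB(A).
Σ 10^(L/10) = 1.148e+08 → L_total = 10·log₁₀(1.148e+08) = 80.60 dB(A).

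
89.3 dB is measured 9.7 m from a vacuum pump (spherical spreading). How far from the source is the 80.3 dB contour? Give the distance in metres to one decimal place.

27.3 m

Point-source spreading drops the level by 20·log₁₀(r₂/r₁); inverting, r₂/r₁ = 10^(ΔL/20).
r₂ = 9.7·10^((89.3−80.3)/20) = 9.7·10^(9.0/20) = 27.34 m.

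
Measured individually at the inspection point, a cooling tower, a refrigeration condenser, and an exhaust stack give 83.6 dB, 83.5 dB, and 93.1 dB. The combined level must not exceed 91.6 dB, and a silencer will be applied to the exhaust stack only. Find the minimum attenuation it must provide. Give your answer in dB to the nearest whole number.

Fixed contribution from the other sources: Σ 10^(L/10) = 10^(83.6/10) + 10^(83.5/10) = 4.530e+08 (86.56 dB).
To meet 91.6 dB overall, the treated exhaust stack may contribute at most 10^(91.6/10) − 4.530e+08 = 9.925e+08, i.e. 89.97 dB.
So the exhaust stack must be reduced from 93.1 to 89.97 dB: IL = 3.13 dB.

3 dB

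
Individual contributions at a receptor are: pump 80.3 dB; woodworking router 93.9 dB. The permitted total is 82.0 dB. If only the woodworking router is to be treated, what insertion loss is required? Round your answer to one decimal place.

16.8 dB

Fixed contribution from the other source: Σ 10^(L/10) = 10^(80.3/10) = 1.072e+08 (80.30 dB).
The limit corresponds to 10^(82.0/10) = 1.585e+08; subtracting the fixed part leaves 5.134e+07 for the woodworking router, i.e. 77.10 dB.
So the woodworking router must be reduced from 93.9 to 77.10 dB: IL = 16.80 dB.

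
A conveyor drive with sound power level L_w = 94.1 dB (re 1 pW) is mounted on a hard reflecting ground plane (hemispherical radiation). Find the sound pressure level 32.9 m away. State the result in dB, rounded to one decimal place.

55.8 dB

The power spreads over a hemisphere of area 2π·r², so L_p = L_w − 10·log₁₀(2π·r²).
2π·r² = 6801 m², 10·log₁₀ of that is 38.326 dB.
L_p = 94.1 − 38.326 = 55.77 dB.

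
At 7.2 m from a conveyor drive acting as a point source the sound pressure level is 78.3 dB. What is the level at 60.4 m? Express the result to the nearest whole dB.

For a point source, L₂ = L₁ − 20·log₁₀(r₂/r₁).
L₂ = 78.3 − 20·log₁₀(60.4/7.2) = 78.3 − 18.474 = 59.83 dB.

60 dB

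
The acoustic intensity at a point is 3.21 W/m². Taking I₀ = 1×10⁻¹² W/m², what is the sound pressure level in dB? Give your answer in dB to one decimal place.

125.1 dB

Dividing by I₀ shifts the exponent by 12: I/I₀ = 3.21×10^12.
L = 10·(0.5065 + 12) = 125.07 dB.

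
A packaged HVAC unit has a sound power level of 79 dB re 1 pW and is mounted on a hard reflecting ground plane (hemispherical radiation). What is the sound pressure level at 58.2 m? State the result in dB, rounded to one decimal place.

L_p = L_w − 10·log₁₀(2π·r²) with r = 58.2 m.
2π·r² = 2.128e+04 m², 10·log₁₀ of that is 43.280 dB.
L_p = 79 − 43.280 = 35.72 dB.

35.7 dB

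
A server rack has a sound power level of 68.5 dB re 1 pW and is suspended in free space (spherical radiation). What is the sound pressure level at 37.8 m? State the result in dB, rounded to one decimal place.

26.0 dB

L_p = L_w − 10·log₁₀(4π·r²) with r = 37.8 m.
4π·r² = 1.796e+04 m², 10·log₁₀ of that is 42.542 dB.
L_p = 68.5 − 42.542 = 25.96 dB.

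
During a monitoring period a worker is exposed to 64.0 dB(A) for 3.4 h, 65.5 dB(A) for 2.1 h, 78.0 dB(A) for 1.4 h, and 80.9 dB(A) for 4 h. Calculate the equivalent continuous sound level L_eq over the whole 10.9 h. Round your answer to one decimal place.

77.4 dB(A)

L_eq = 10·log₁₀[(1/T)·Σ tᵢ·10^(Lᵢ/10)] with T = 10.9 h.
Σ tᵢ·10^(Lᵢ/10) = 3.4·10^(64.0/10) + 2.1·10^(65.5/10) + 1.4·10^(78.0/10) + 4·10^(80.9/10) = 5.964e+08.
L_eq = 10·log₁₀(5.964e+08/10.9) = 77.38 dB(A).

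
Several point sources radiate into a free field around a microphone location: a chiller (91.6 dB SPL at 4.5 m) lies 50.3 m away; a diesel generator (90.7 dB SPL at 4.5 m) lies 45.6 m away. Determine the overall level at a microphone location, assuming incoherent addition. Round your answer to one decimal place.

First find each source's level at the receiver (point-source: −20·log₁₀(r/r_ref)), then combine on an intensity basis.
chiller: 91.6 − 20·log₁₀(50.3/4.5) = 91.6 − 20.97 = 70.63 dB SPL.
diesel generator: 90.7 − 20·log₁₀(45.6/4.5) = 90.7 − 20.12 = 70.58 dB SPL.
Σ 10^(L/10) = 2.301e+07 → L_total = 10·log₁₀(2.301e+07) = 73.62 dB SPL.

73.6 dB SPL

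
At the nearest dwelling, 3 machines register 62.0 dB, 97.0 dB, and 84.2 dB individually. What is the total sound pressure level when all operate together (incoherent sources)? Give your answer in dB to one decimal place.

97.2 dB

For uncorrelated sources the intensities add, so convert each level to linear form, sum, and take 10·log₁₀ of the total.
Σ 10^(L/10) = 10^(62.0/10) + 10^(97.0/10) + 10^(84.2/10) = 5.276e+09.
L_total = 10·log₁₀(5.276e+09) = 97.22 dB.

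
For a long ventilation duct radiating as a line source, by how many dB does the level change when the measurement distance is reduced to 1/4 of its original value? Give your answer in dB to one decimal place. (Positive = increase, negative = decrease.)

A line source loses 3 dB per doubling of distance; generally ΔL = −10·log₁₀(r₂/r₁).
ΔL = −10·log₁₀(0.25) = +6.02 dB.

+6.0 dB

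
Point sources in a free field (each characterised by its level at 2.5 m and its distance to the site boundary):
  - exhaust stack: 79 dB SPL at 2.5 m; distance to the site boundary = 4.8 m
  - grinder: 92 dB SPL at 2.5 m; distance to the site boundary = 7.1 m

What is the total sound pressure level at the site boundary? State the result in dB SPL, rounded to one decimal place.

Propagate each source to the receiver with L = L_ref − 20·log₁₀(r/r_ref), then add intensities.
exhaust stack: 79 − 20·log₁₀(4.8/2.5) = 79 − 5.67 = 73.33 dB SPL.
grinder: 92 − 20·log₁₀(7.1/2.5) = 92 − 9.07 = 82.93 dB SPL.
Σ 10^(L/10) = 2.180e+08 → L_total = 10·log₁₀(2.180e+08) = 83.39 dB SPL.

83.4 dB SPL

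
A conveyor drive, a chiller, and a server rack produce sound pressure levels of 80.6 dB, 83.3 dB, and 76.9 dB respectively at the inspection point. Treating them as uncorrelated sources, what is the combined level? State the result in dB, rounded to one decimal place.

85.8 dB

For uncorrelated sources the intensities add, so convert each level to linear form, sum, and take 10·log₁₀ of the total.
Σ 10^(L/10) = 10^(80.6/10) + 10^(83.3/10) + 10^(76.9/10) = 3.776e+08.
L_total = 10·log₁₀(3.776e+08) = 85.77 dB.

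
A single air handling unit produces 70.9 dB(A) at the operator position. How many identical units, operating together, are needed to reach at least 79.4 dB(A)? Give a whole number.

8

N identical sources give L₁ + 10·log₁₀ N, so require 10·log₁₀ N ≥ 79.4 − 70.9 = 8.5 dB.
N ≥ 10^(8.5/10) = 7.079, so N = 8.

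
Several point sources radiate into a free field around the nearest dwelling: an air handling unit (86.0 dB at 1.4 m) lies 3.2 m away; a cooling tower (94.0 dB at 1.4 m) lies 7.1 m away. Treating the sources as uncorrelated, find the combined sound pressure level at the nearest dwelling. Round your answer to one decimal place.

82.4 dB

Propagate each source to the receiver with L = L_ref − 20·log₁₀(r/r_ref), then add intensities.
air handling unit: 86.0 − 20·log₁₀(3.2/1.4) = 86.0 − 7.18 = 78.82 dB.
cooling tower: 94.0 − 20·log₁₀(7.1/1.4) = 94.0 − 14.10 = 79.90 dB.
Σ 10^(L/10) = 1.739e+08 → L_total = 10·log₁₀(1.739e+08) = 82.40 dB.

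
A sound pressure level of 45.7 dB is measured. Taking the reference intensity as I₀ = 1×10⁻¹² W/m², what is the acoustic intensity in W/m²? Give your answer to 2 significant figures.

I = I₀·10^(L/10) = 10⁻¹² × 10^(45.7/10) = 10^(-7.430).

3.7e-08 W/m²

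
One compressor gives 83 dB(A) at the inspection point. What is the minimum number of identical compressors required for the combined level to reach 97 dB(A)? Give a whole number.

The shortfall is 97 − 83 = 14.0 dB, and N units add 10·log₁₀ N, so need 10·log₁₀ N ≥ 14.0.
N ≥ 10^(14.0/10) = 25.119, so N = 26.

26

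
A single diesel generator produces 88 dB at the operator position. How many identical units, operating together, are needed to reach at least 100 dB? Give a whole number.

16

N identical sources give L₁ + 10·log₁₀ N, so require 10·log₁₀ N ≥ 100 − 88 = 12.0 dB.
N ≥ 10^(12.0/10) = 15.849, so N = 16.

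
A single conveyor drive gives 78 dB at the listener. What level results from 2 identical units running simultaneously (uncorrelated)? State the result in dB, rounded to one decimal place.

L_total = L₁ + 10·log₁₀ N for N identical incoherent sources.
L_total = 78 + 10·log₁₀(2) = 78 + 3.010 = 81.01 dB.

81.0 dB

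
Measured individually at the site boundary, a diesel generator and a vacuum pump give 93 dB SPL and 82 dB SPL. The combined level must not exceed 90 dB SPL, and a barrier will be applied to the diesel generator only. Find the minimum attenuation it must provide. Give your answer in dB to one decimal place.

3.7 dB

Everything except the diesel generator sums to 10^(82/10) = 1.585e+08 in linear terms, 82.00 dB SPL.
The limit corresponds to 10^(90/10) = 1.000e+09; subtracting the fixed part leaves 8.415e+08 for the diesel generator, i.e. 89.25 dB SPL.
Required insertion loss = 93 − 89.25 = 3.75 dB.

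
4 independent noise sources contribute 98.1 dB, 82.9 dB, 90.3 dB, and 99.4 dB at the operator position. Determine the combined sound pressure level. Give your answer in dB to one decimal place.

Incoherent sources combine by intensity addition: L_total = 10·log₁₀(Σ 10^(L_i/10)).
Σ 10^(L/10) = 10^(98.1/10) + 10^(82.9/10) + 10^(90.3/10) + 10^(99.4/10) = 1.643e+10.
L_total = 10·log₁₀(1.643e+10) = 102.16 dB.

102.2 dB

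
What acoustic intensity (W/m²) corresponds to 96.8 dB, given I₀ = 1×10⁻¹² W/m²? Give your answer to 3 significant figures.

0.00479 W/m²

I = I₀·10^(L/10) = 10⁻¹² × 10^(96.8/10) = 10^(-2.320).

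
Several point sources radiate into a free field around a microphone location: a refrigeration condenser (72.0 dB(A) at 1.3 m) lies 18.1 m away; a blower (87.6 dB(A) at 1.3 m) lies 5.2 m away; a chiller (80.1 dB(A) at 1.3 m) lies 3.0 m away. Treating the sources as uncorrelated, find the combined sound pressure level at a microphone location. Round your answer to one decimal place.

First find each source's level at the receiver (point-source: −20·log₁₀(r/r_ref)), then combine on an intensity basis.
refrigeration condenser: 72.0 − 20·log₁₀(18.1/1.3) = 72.0 − 22.87 = 49.13 dB(A).
blower: 87.6 − 20·log₁₀(5.2/1.3) = 87.6 − 12.04 = 75.56 dB(A).
chiller: 80.1 − 20·log₁₀(3.0/1.3) = 80.1 − 7.26 = 72.84 dB(A).
Σ 10^(L/10) = 5.526e+07 → L_total = 10·log₁₀(5.526e+07) = 77.42 dB(A).

77.4 dB(A)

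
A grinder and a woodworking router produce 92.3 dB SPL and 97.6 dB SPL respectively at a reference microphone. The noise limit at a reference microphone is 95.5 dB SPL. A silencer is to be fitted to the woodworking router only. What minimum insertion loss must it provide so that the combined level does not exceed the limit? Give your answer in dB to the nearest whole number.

5 dB

Fixed contribution from the other source: Σ 10^(L/10) = 10^(92.3/10) = 1.698e+09 (92.30 dB SPL).
The limit corresponds to 10^(95.5/10) = 3.548e+09; subtracting the fixed part leaves 1.850e+09 for the woodworking router, i.e. 92.67 dB SPL.
Required insertion loss = 97.6 − 92.67 = 4.93 dB.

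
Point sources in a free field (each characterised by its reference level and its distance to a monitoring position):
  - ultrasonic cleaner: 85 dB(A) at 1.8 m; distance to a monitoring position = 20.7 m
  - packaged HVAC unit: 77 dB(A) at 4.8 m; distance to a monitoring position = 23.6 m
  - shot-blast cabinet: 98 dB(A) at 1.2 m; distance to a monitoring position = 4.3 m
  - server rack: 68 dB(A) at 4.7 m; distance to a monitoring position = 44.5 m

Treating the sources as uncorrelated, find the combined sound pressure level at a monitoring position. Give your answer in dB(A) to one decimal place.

87.0 dB(A)

Apply inverse-square spreading to bring every level to the receiver, then sum 10^(L/10).
ultrasonic cleaner: 85 − 20·log₁₀(20.7/1.8) = 85 − 21.21 = 63.79 dB(A).
packaged HVAC unit: 77 − 20·log₁₀(23.6/4.8) = 77 − 13.83 = 63.17 dB(A).
shot-blast cabinet: 98 − 20·log₁₀(4.3/1.2) = 98 − 11.09 = 86.91 dB(A).
server rack: 68 − 20·log₁₀(44.5/4.7) = 68 − 19.53 = 48.47 dB(A).
Σ 10^(L/10) = 4.959e+08 → L_total = 10·log₁₀(4.959e+08) = 86.95 dB(A).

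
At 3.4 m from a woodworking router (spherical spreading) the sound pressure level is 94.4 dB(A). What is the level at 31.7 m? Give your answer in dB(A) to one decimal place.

75.0 dB(A)

Spherical spreading from a point source gives a 20·log₁₀(r₂/r₁) drop.
L₂ = 94.4 − 20·log₁₀(31.7/3.4) = 94.4 − 19.392 = 75.01 dB(A).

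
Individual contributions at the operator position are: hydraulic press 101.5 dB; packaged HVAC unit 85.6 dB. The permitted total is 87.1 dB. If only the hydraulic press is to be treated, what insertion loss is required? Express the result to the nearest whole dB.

20 dB

The untreated sources together contribute 10^(85.6/10) = 3.631e+08, i.e. 85.60 dB.
To meet 87.1 dB overall, the treated hydraulic press may contribute at most 10^(87.1/10) − 3.631e+08 = 1.498e+08, i.e. 81.75 dB.
Required insertion loss = 101.5 − 81.75 = 19.75 dB.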